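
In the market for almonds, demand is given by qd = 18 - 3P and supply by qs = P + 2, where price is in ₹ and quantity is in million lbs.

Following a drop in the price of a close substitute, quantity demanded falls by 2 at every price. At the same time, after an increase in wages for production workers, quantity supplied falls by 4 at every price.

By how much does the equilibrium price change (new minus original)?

Initially, 18 - 3P = P + 2, so 16 = 4P and P = 4, q = 6.
The new curves are qd = 16 - 3P (demand) and qs = P - 2 (supply).
Clearing the new market: 16 - 3P = P - 2, so P = 4.5 and q = 2.5.
ΔP = 4.5 − 4 = +0.5.

+0.5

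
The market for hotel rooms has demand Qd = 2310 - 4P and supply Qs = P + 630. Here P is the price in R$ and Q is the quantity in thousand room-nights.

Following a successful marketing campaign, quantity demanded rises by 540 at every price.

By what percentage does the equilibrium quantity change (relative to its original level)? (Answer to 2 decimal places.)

Solve the original market: 2310 - 4P = P + 630, hence P = 336 and Q = 966.
After the shift, demand is Qd = 2850 - 4P and supply is Qs = P + 630.
Equate the new curves: 2850 - 4P = P + 630, giving 2220 = 5P, P = 444, Q = 1074.
%ΔQ = (1074 − 966) / 966 × 100 = +11.18%.

+11.18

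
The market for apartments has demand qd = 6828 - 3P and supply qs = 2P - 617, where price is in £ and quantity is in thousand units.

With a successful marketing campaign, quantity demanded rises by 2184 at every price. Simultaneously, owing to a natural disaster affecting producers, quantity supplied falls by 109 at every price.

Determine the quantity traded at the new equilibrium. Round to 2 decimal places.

Initially, 6828 - 3P = 2P - 617, so 7445 = 5P and P = 1489, q = 2361.
The shock moves the curves to qd = 9012 - 3P and qs = 2P - 726.
Clearing the new market: 9012 - 3P = 2P - 726, so P = 1947.6 and q = 3169.2.

3169.20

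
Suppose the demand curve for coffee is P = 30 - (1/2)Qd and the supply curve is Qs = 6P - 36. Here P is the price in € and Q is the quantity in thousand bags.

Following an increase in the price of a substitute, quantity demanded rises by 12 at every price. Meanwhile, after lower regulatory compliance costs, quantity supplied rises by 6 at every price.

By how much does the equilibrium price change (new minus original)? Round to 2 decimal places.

Original equilibrium: 60 - 2P = 6P - 36 gives 96 = 8P, so P = 12 and Q = 36.
After the shift, demand is Qd = 72 - 2P and supply is Qs = 6P - 30.
Setting them equal: 72 - 2P = 6P - 30 → 102 = 8P, so P = 12.75 and Q = 46.5.
ΔP = 12.75 − 12 = +0.75.

+0.75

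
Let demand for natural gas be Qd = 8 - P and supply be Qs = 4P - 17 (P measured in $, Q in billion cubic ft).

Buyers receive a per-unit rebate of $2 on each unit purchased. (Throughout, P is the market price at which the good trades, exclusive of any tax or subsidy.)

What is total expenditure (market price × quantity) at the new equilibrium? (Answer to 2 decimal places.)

Solve the original market: 8 - P = 4P - 17, hence P = 5 and Q = 3.
Since buyers' out-of-pocket price is the market price minus the rebate, the effective demand curve becomes Qd = 10 - P.
Clearing the new market: 10 - P = 4P - 17, so P = 5.4 and Q = 4.6.
New expenditure = 5.4 × 4.6 = 24.84.

24.84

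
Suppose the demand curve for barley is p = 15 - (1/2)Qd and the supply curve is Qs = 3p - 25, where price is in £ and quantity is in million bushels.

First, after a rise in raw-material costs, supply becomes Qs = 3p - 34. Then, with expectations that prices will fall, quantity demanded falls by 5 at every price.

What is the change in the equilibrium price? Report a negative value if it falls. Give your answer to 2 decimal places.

Before the shock: 30 - 2p = 3p - 25 ⇒ 55 = 5p ⇒ p = 11, Q = 8.
The new curves are Qd = 25 - 2p (demand) and Qs = 3p - 34 (supply).
Equate the new curves: 25 - 2p = 3p - 34, giving 59 = 5p, p = 11.8, Q = 1.4.
Δp = 11.8 − 11 = +0.80.

+0.80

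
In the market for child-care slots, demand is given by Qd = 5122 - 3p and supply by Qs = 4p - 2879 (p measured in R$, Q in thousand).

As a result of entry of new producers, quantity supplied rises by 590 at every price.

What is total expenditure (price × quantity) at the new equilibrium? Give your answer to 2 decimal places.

Solve the original market: 5122 - 3p = 4p - 2879, hence p = 1143 and Q = 1693.
After the shift, demand is Qd = 5122 - 3p and supply is Qs = 4p - 2289.
Clearing the new market: 5122 - 3p = 4p - 2289, so p = 7411/7 ≈ 1058.7143 and Q = 13621/7 ≈ 1945.8571.
New expenditure = 1058.7143 × 1945.8571 = 2060106.76.

2060106.76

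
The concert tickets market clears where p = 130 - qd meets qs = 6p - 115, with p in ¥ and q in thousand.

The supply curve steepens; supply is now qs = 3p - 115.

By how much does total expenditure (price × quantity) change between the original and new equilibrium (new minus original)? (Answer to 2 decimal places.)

+885.94

Solve the original market: 130 - p = 6p - 115, hence p = 35 and q = 95.
The shock moves the curves to qd = 130 - p and qs = 3p - 115.
New equilibrium: 130 - p = 3p - 115 ⇒ 245 = 4p ⇒ p = 61.25, q = 68.75.
Expenditure moves from 35×95 = 3325 to 61.25×68.75 = 4210.9375; change = +885.94.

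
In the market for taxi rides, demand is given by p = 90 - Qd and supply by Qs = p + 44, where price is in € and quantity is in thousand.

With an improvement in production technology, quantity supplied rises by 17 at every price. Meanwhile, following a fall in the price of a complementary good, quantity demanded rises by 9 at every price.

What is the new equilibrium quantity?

80

Initially, 90 - p = p + 44, so 46 = 2p and p = 23, Q = 67.
After the shift, demand is Qd = 99 - p and supply is Qs = p + 61.
Setting them equal: 99 - p = p + 61 → 38 = 2p, so p = 19 and Q = 80.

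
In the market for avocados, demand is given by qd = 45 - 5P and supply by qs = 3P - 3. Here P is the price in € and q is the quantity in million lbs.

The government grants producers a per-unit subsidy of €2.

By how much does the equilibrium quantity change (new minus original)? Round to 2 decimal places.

+3.75

Initially, 45 - 5P = 3P - 3, so 48 = 8P and P = 6, q = 15.
Since sellers receive the price plus the subsidy, the effective supply curve becomes qs = 3P + 3.
New equilibrium: 45 - 5P = 3P + 3 ⇒ 42 = 8P ⇒ P = 5.25, q = 18.75.
Δq = 18.75 − 15 = +3.75.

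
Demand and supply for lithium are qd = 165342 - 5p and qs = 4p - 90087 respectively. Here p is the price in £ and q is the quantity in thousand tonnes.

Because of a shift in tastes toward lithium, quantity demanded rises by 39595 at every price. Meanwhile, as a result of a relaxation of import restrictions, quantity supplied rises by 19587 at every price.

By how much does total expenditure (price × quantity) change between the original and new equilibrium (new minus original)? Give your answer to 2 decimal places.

Original equilibrium: 165342 - 5p = 4p - 90087 gives 255429 = 9p, so p = 28381 and q = 23437.
With the change applied: demand qd = 204937 - 5p, supply qs = 4p - 70500.
New equilibrium: 204937 - 5p = 4p - 70500 ⇒ 275437 = 9p ⇒ p = 275437/9 ≈ 30604.1111, q = 467248/9 ≈ 51916.4444.
Expenditure moves from 28381×23437 = 665165497 to 30604.1111×51916.4444 = 1588856634.2716; change = +923691137.27.

+923691137.27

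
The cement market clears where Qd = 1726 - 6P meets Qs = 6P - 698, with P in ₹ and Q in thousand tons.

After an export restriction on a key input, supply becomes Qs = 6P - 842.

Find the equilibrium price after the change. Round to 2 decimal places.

214.00

Initially, 1726 - 6P = 6P - 698, so 2424 = 12P and P = 202, Q = 514.
After the shift, demand is Qd = 1726 - 6P and supply is Qs = 6P - 842.
Clearing the new market: 1726 - 6P = 6P - 842, so P = 214 and Q = 442.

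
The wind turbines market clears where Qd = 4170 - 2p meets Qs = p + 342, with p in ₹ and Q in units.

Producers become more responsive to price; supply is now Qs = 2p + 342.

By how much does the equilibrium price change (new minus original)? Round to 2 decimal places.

-319.00

Solve the original market: 4170 - 2p = p + 342, hence p = 1276 and Q = 1618.
After the shift, demand is Qd = 4170 - 2p and supply is Qs = 2p + 342.
Clearing the new market: 4170 - 2p = 2p + 342, so p = 957 and Q = 2256.
Δp = 957 − 1276 = -319.00.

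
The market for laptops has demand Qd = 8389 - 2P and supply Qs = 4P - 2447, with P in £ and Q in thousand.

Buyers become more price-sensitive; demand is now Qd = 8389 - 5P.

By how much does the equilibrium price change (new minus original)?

-602

Solve the original market: 8389 - 2P = 4P - 2447, hence P = 1806 and Q = 4777.
The new curves are Qd = 8389 - 5P (demand) and Qs = 4P - 2447 (supply).
Clearing the new market: 8389 - 5P = 4P - 2447, so P = 1204 and Q = 2369.
ΔP = 1204 − 1806 = -602.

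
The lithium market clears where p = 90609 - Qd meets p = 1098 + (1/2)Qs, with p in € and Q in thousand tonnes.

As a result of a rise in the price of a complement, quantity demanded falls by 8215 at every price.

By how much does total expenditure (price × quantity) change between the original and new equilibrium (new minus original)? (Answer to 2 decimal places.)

-317831047.78

Solve the original market: 90609 - p = 2p - 2196, hence p = 30935 and Q = 59674.
The shock moves the curves to Qd = 82394 - p and Qs = 2p - 2196.
New equilibrium: 82394 - p = 2p - 2196 ⇒ 84590 = 3p ⇒ p = 84590/3 ≈ 28196.6667, Q = 162592/3 ≈ 54197.3333.
Expenditure moves from 30935×59674 = 1846015190 to 28196.6667×54197.3333 = 1528184142.2222; change = -317831047.78.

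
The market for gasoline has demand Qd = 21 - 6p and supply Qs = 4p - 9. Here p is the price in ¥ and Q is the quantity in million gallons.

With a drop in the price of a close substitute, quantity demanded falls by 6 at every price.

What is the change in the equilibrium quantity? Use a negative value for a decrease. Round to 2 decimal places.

Initially, 21 - 6p = 4p - 9, so 30 = 10p and p = 3, Q = 3.
The new curves are Qd = 15 - 6p (demand) and Qs = 4p - 9 (supply).
Clearing the new market: 15 - 6p = 4p - 9, so p = 2.4 and Q = 0.6.
ΔQ = 0.6 − 3 = -2.40.

-2.40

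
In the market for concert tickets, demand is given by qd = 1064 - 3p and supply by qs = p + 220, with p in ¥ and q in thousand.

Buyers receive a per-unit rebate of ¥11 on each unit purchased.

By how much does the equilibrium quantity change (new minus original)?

+8.25

Initially, 1064 - 3p = p + 220, so 844 = 4p and p = 211, q = 431.
Since buyers' out-of-pocket price is the market price minus the rebate, the effective demand curve becomes qd = 1097 - 3p.
Clearing the new market: 1097 - 3p = p + 220, so p = 219.25 and q = 439.25.
Δq = 439.25 − 431 = +8.25.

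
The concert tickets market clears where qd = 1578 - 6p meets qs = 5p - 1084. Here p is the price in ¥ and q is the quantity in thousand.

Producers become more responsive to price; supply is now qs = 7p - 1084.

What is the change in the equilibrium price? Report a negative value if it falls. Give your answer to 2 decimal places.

Solve the original market: 1578 - 6p = 5p - 1084, hence p = 242 and q = 126.
The new curves are qd = 1578 - 6p (demand) and qs = 7p - 1084 (supply).
Clearing the new market: 1578 - 6p = 7p - 1084, so p = 2662/13 ≈ 204.7692 and q = 4542/13 ≈ 349.3846.
Δp = 204.7692 − 242 = -37.23.

-37.23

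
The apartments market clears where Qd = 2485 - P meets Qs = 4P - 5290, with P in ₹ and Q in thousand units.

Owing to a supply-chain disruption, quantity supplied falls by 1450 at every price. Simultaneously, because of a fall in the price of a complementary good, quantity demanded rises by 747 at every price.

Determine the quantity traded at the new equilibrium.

Solve the original market: 2485 - P = 4P - 5290, hence P = 1555 and Q = 930.
With the change applied: demand Qd = 3232 - P, supply Qs = 4P - 6740.
Setting them equal: 3232 - P = 4P - 6740 → 9972 = 5P, so P = 1994.4 and Q = 1237.6.

1237.6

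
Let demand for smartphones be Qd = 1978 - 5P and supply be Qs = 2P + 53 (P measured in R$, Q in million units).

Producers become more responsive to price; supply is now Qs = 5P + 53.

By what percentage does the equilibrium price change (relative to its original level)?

-30

Initially, 1978 - 5P = 2P + 53, so 1925 = 7P and P = 275, Q = 603.
The shock moves the curves to Qd = 1978 - 5P and Qs = 5P + 53.
Setting them equal: 1978 - 5P = 5P + 53 → 1925 = 10P, so P = 192.5 and Q = 1015.5.
%ΔP = (192.5 − 275) / 275 × 100 = -30%.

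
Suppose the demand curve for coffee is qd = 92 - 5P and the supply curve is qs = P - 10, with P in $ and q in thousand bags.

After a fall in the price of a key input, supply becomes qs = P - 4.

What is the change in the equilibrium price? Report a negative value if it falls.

Original equilibrium: 92 - 5P = P - 10 gives 102 = 6P, so P = 17 and q = 7.
After the shift, demand is qd = 92 - 5P and supply is qs = P - 4.
New equilibrium: 92 - 5P = P - 4 ⇒ 96 = 6P ⇒ P = 16, q = 12.
ΔP = 16 − 17 = -1.

-1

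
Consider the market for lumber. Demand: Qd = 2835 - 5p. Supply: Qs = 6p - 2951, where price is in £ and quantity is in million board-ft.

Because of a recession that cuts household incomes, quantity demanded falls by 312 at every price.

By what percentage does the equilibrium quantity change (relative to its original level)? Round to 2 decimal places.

Before the shock: 2835 - 5p = 6p - 2951 ⇒ 5786 = 11p ⇒ p = 526, Q = 205.
After the shift, demand is Qd = 2523 - 5p and supply is Qs = 6p - 2951.
Setting them equal: 2523 - 5p = 6p - 2951 → 5474 = 11p, so p = 5474/11 ≈ 497.6364 and Q = 383/11 ≈ 34.8182.
%ΔQ = (34.8182 − 205) / 205 × 100 = -83.02%.

-83.02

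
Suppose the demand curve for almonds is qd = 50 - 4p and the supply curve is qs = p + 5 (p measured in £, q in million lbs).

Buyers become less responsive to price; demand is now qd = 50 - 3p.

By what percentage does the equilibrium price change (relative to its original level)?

Before the shock: 50 - 4p = p + 5 ⇒ 45 = 5p ⇒ p = 9, q = 14.
The new curves are qd = 50 - 3p (demand) and qs = p + 5 (supply).
Equate the new curves: 50 - 3p = p + 5, giving 45 = 4p, p = 11.25, q = 16.25.
%Δp = (11.25 − 9) / 9 × 100 = +25%.

+25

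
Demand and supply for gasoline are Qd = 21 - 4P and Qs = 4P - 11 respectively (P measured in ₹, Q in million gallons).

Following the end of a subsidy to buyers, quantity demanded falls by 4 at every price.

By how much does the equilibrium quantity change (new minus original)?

-2

Solve the original market: 21 - 4P = 4P - 11, hence P = 4 and Q = 5.
With the change applied: demand Qd = 17 - 4P, supply Qs = 4P - 11.
Clearing the new market: 17 - 4P = 4P - 11, so P = 3.5 and Q = 3.
ΔQ = 3 − 5 = -2.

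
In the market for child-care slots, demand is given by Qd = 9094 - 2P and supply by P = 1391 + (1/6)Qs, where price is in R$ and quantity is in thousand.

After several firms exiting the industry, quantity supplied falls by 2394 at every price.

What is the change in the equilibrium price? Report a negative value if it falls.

+299.25

Solve the original market: 9094 - 2P = 6P - 8346, hence P = 2180 and Q = 4734.
The new curves are Qd = 9094 - 2P (demand) and Qs = 6P - 10740 (supply).
Setting them equal: 9094 - 2P = 6P - 10740 → 19834 = 8P, so P = 2479.25 and Q = 4135.5.
ΔP = 2479.25 − 2180 = +299.25.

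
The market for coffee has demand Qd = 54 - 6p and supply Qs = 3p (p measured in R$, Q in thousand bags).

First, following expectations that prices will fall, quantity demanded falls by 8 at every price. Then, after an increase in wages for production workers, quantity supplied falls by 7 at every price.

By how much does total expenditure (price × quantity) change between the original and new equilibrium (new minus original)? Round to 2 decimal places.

Solve the original market: 54 - 6p = 3p, hence p = 6 and Q = 18.
The shock moves the curves to Qd = 46 - 6p and Qs = 3p - 7.
New equilibrium: 46 - 6p = 3p - 7 ⇒ 53 = 9p ⇒ p = 53/9 ≈ 5.8889, Q = 32/3 ≈ 10.6667.
Expenditure moves from 6×18 = 108 to 5.8889×10.6667 = 62.8148; change = -45.19.

-45.19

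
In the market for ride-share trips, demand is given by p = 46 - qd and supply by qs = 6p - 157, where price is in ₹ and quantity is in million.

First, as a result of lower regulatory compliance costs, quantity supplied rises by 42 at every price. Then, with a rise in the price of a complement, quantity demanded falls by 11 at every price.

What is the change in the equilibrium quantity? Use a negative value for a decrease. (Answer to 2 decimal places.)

-3.43

Solve the original market: 46 - p = 6p - 157, hence p = 29 and q = 17.
The new curves are qd = 35 - p (demand) and qs = 6p - 115 (supply).
Clearing the new market: 35 - p = 6p - 115, so p = 150/7 ≈ 21.4286 and q = 95/7 ≈ 13.5714.
Δq = 13.5714 − 17 = -3.43.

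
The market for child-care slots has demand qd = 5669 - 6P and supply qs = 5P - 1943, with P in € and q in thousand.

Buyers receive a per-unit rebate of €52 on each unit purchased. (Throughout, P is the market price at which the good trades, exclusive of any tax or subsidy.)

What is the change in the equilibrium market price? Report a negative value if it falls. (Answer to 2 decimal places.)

Solve the original market: 5669 - 6P = 5P - 1943, hence P = 692 and q = 1517.
Since buyers' out-of-pocket price is the market price minus the rebate, the effective demand curve becomes qd = 5981 - 6P.
Clearing the new market: 5981 - 6P = 5P - 1943, so P = 7924/11 ≈ 720.3636 and q = 18247/11 ≈ 1658.8182.
ΔP = 720.3636 − 692 = +28.36.

+28.36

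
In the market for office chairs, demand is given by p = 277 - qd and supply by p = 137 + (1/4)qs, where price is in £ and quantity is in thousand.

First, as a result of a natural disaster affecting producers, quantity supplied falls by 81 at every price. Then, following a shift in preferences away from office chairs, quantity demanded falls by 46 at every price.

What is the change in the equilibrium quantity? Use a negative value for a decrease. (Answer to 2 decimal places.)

Solve the original market: 277 - p = 4p - 548, hence p = 165 and q = 112.
The new curves are qd = 231 - p (demand) and qs = 4p - 629 (supply).
Clearing the new market: 231 - p = 4p - 629, so p = 172 and q = 59.
Δq = 59 − 112 = -53.00.

-53.00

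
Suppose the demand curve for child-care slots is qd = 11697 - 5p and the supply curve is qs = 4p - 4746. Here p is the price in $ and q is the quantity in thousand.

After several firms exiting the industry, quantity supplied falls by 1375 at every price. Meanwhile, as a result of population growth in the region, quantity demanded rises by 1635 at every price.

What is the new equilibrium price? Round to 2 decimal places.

2161.44

Initially, 11697 - 5p = 4p - 4746, so 16443 = 9p and p = 1827, q = 2562.
With the change applied: demand qd = 13332 - 5p, supply qs = 4p - 6121.
Equate the new curves: 13332 - 5p = 4p - 6121, giving 19453 = 9p, p = 19453/9 ≈ 2161.4444, q = 22723/9 ≈ 2524.7778.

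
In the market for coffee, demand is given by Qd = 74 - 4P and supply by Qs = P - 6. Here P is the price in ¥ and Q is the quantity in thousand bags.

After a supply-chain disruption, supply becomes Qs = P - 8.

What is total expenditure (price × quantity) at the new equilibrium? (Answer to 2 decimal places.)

Original equilibrium: 74 - 4P = P - 6 gives 80 = 5P, so P = 16 and Q = 10.
After the shift, demand is Qd = 74 - 4P and supply is Qs = P - 8.
Setting them equal: 74 - 4P = P - 8 → 82 = 5P, so P = 16.4 and Q = 8.4.
New expenditure = 16.4 × 8.4 = 137.76.

137.76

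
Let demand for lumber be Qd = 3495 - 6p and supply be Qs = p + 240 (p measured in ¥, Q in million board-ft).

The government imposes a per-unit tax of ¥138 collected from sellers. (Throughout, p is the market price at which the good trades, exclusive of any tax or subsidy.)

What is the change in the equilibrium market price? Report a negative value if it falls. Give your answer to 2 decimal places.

Before the shock: 3495 - 6p = p + 240 ⇒ 3255 = 7p ⇒ p = 465, Q = 705.
Since sellers keep the price net of the tax, the effective supply curve becomes Qs = p + 102.
New equilibrium: 3495 - 6p = p + 102 ⇒ 3393 = 7p ⇒ p = 3393/7 ≈ 484.7143, Q = 4107/7 ≈ 586.7143.
Δp = 484.7143 − 465 = +19.71.

+19.71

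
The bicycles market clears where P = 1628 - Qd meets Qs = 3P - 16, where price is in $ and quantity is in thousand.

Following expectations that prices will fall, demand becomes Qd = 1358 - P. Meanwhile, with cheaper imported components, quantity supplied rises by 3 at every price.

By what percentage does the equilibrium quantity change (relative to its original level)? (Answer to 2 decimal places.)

Solve the original market: 1628 - P = 3P - 16, hence P = 411 and Q = 1217.
The shock moves the curves to Qd = 1358 - P and Qs = 3P - 13.
New equilibrium: 1358 - P = 3P - 13 ⇒ 1371 = 4P ⇒ P = 342.75, Q = 1015.25.
%ΔQ = (1015.25 − 1217) / 1217 × 100 = -16.58%.

-16.58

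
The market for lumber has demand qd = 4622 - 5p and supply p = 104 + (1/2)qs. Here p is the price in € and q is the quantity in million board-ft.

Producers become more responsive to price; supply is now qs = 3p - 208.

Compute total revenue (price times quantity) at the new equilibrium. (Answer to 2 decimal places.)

Original equilibrium: 4622 - 5p = 2p - 208 gives 4830 = 7p, so p = 690 and q = 1172.
After the shift, demand is qd = 4622 - 5p and supply is qs = 3p - 208.
Setting them equal: 4622 - 5p = 3p - 208 → 4830 = 8p, so p = 603.75 and q = 1603.25.
New expenditure = 603.75 × 1603.25 = 967962.19.

967962.19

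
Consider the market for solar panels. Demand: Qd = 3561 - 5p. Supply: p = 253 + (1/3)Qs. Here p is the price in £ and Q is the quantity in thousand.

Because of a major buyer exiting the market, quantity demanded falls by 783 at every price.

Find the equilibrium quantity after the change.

Before the shock: 3561 - 5p = 3p - 759 ⇒ 4320 = 8p ⇒ p = 540, Q = 861.
The new curves are Qd = 2778 - 5p (demand) and Qs = 3p - 759 (supply).
Equate the new curves: 2778 - 5p = 3p - 759, giving 3537 = 8p, p = 442.125, Q = 567.375.

567.375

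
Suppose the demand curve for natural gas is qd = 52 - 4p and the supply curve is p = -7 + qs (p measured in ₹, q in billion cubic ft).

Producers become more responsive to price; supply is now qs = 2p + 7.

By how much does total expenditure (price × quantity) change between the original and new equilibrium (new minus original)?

Before the shock: 52 - 4p = p + 7 ⇒ 45 = 5p ⇒ p = 9, q = 16.
The new curves are qd = 52 - 4p (demand) and qs = 2p + 7 (supply).
Setting them equal: 52 - 4p = 2p + 7 → 45 = 6p, so p = 7.5 and q = 22.
Expenditure moves from 9×16 = 144 to 7.5×22 = 165; change = +21.

+21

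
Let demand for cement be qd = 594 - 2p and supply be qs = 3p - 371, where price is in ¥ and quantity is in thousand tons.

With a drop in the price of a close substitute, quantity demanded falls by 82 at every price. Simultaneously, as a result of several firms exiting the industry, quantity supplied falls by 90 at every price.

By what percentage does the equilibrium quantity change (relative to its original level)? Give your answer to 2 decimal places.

Original equilibrium: 594 - 2p = 3p - 371 gives 965 = 5p, so p = 193 and q = 208.
After the shift, demand is qd = 512 - 2p and supply is qs = 3p - 461.
Equate the new curves: 512 - 2p = 3p - 461, giving 973 = 5p, p = 194.6, q = 122.8.
%Δq = (122.8 − 208) / 208 × 100 = -40.96%.

-40.96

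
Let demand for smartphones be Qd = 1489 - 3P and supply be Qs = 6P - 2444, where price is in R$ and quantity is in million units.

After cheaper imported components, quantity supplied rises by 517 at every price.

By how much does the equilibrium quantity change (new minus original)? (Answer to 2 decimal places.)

Before the shock: 1489 - 3P = 6P - 2444 ⇒ 3933 = 9P ⇒ P = 437, Q = 178.
The new curves are Qd = 1489 - 3P (demand) and Qs = 6P - 1927 (supply).
New equilibrium: 1489 - 3P = 6P - 1927 ⇒ 3416 = 9P ⇒ P = 3416/9 ≈ 379.5556, Q = 1051/3 ≈ 350.3333.
ΔQ = 350.3333 − 178 = +172.33.

+172.33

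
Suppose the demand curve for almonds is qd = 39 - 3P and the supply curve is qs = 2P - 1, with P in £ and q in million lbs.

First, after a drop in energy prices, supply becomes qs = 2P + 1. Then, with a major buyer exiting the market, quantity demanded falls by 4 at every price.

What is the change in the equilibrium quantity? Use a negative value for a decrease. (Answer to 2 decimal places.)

Original equilibrium: 39 - 3P = 2P - 1 gives 40 = 5P, so P = 8 and q = 15.
With the change applied: demand qd = 35 - 3P, supply qs = 2P + 1.
New equilibrium: 35 - 3P = 2P + 1 ⇒ 34 = 5P ⇒ P = 6.8, q = 14.6.
Δq = 14.6 − 15 = -0.40.

-0.40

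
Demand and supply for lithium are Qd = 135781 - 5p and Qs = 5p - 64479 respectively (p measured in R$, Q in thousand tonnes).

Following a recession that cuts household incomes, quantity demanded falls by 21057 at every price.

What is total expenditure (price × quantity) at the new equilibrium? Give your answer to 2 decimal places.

Solve the original market: 135781 - 5p = 5p - 64479, hence p = 20026 and Q = 35651.
The new curves are Qd = 114724 - 5p (demand) and Qs = 5p - 64479 (supply).
New equilibrium: 114724 - 5p = 5p - 64479 ⇒ 179203 = 10p ⇒ p = 17920.3, Q = 25122.5.
New expenditure = 17920.3 × 25122.5 = 450202736.75.

450202736.75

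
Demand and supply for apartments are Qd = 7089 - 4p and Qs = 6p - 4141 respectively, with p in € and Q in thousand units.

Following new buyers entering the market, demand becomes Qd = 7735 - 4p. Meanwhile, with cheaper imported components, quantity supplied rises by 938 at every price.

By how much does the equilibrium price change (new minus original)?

-29.2

Initially, 7089 - 4p = 6p - 4141, so 11230 = 10p and p = 1123, Q = 2597.
With the change applied: demand Qd = 7735 - 4p, supply Qs = 6p - 3203.
Clearing the new market: 7735 - 4p = 6p - 3203, so p = 1093.8 and Q = 3359.8.
Δp = 1093.8 − 1123 = -29.2.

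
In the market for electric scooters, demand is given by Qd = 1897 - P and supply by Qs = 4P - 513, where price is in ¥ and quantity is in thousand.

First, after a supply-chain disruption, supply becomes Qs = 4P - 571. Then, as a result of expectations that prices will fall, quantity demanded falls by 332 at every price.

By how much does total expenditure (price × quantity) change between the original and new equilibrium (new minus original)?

Initially, 1897 - P = 4P - 513, so 2410 = 5P and P = 482, Q = 1415.
With the change applied: demand Qd = 1565 - P, supply Qs = 4P - 571.
Equate the new curves: 1565 - P = 4P - 571, giving 2136 = 5P, P = 427.2, Q = 1137.8.
Expenditure moves from 482×1415 = 682030 to 427.2×1137.8 = 486068.16; change = -195961.84.

-195961.84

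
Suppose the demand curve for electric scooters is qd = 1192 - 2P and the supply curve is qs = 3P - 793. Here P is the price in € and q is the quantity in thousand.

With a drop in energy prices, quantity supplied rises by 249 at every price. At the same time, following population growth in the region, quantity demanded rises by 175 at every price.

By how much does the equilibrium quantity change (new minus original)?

Original equilibrium: 1192 - 2P = 3P - 793 gives 1985 = 5P, so P = 397 and q = 398.
After the shift, demand is qd = 1367 - 2P and supply is qs = 3P - 544.
New equilibrium: 1367 - 2P = 3P - 544 ⇒ 1911 = 5P ⇒ P = 382.2, q = 602.6.
Δq = 602.6 − 398 = +204.6.

+204.6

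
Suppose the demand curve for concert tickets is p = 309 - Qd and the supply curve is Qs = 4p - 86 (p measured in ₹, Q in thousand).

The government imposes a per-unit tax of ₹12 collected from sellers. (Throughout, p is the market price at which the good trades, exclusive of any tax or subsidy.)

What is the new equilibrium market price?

Original equilibrium: 309 - p = 4p - 86 gives 395 = 5p, so p = 79 and Q = 230.
Since sellers keep the price net of the tax, the effective supply curve becomes Qs = 4p - 134.
Clearing the new market: 309 - p = 4p - 134, so p = 88.6 and Q = 220.4.

88.6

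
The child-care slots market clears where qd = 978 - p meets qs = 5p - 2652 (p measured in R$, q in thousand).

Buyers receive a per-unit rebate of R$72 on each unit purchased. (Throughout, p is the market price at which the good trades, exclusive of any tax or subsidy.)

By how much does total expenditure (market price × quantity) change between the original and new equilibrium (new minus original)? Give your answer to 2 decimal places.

+41496.00

Initially, 978 - p = 5p - 2652, so 3630 = 6p and p = 605, q = 373.
Since buyers' out-of-pocket price is the market price minus the rebate, the effective demand curve becomes qd = 1050 - p.
Equate the new curves: 1050 - p = 5p - 2652, giving 3702 = 6p, p = 617, q = 433.
Expenditure moves from 605×373 = 225665 to 617×433 = 267161; change = +41496.00.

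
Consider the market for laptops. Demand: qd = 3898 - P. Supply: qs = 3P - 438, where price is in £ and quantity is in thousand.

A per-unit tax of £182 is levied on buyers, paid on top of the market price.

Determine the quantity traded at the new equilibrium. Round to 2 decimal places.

2677.50

Original equilibrium: 3898 - P = 3P - 438 gives 4336 = 4P, so P = 1084 and q = 2814.
Since buyers pay the price plus the tax, the effective demand curve becomes qd = 3716 - P.
Clearing the new market: 3716 - P = 3P - 438, so P = 1038.5 and q = 2677.5.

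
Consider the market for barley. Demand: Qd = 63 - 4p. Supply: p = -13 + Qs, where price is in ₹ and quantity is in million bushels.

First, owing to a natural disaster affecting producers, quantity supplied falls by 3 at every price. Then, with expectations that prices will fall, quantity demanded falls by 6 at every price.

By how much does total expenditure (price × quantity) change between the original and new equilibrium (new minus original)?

Original equilibrium: 63 - 4p = p + 13 gives 50 = 5p, so p = 10 and Q = 23.
With the change applied: demand Qd = 57 - 4p, supply Qs = p + 10.
Setting them equal: 57 - 4p = p + 10 → 47 = 5p, so p = 9.4 and Q = 19.4.
Expenditure moves from 10×23 = 230 to 9.4×19.4 = 182.36; change = -47.64.

-47.64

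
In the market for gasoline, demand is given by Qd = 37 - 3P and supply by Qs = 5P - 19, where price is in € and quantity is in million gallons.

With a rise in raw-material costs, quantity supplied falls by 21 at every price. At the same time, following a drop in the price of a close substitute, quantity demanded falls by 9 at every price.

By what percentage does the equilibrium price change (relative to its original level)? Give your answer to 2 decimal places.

+21.43

Before the shock: 37 - 3P = 5P - 19 ⇒ 56 = 8P ⇒ P = 7, Q = 16.
After the shift, demand is Qd = 28 - 3P and supply is Qs = 5P - 40.
Equate the new curves: 28 - 3P = 5P - 40, giving 68 = 8P, P = 8.5, Q = 2.5.
%ΔP = (8.5 − 7) / 7 × 100 = +21.43%.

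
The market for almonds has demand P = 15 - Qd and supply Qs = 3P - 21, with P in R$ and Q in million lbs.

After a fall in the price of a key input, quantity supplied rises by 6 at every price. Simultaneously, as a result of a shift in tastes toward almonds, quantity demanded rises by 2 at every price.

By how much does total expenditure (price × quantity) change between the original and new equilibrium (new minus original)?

Solve the original market: 15 - P = 3P - 21, hence P = 9 and Q = 6.
After the shift, demand is Qd = 17 - P and supply is Qs = 3P - 15.
Equate the new curves: 17 - P = 3P - 15, giving 32 = 4P, P = 8, Q = 9.
Expenditure moves from 9×6 = 54 to 8×9 = 72; change = +18.

+18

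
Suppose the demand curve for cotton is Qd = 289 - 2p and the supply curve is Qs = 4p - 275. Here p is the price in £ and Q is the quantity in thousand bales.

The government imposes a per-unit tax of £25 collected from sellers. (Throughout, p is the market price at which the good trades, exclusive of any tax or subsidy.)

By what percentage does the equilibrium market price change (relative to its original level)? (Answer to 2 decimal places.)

+17.73

Initially, 289 - 2p = 4p - 275, so 564 = 6p and p = 94, Q = 101.
Since sellers keep the price net of the tax, the effective supply curve becomes Qs = 4p - 375.
New equilibrium: 289 - 2p = 4p - 375 ⇒ 664 = 6p ⇒ p = 332/3 ≈ 110.6667, Q = 203/3 ≈ 67.6667.
%Δp = (110.6667 − 94) / 94 × 100 = +17.73%.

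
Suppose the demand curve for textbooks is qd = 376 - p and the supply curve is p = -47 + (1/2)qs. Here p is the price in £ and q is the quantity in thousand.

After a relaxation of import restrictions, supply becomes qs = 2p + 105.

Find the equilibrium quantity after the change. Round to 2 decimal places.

Original equilibrium: 376 - p = 2p + 94 gives 282 = 3p, so p = 94 and q = 282.
The new curves are qd = 376 - p (demand) and qs = 2p + 105 (supply).
Setting them equal: 376 - p = 2p + 105 → 271 = 3p, so p = 271/3 ≈ 90.3333 and q = 857/3 ≈ 285.6667.

285.67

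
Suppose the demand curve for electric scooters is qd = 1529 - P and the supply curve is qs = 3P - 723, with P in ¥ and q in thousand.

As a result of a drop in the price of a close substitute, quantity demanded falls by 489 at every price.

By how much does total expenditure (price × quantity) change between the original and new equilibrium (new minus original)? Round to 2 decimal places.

-279738.56

Initially, 1529 - P = 3P - 723, so 2252 = 4P and P = 563, q = 966.
The new curves are qd = 1040 - P (demand) and qs = 3P - 723 (supply).
Clearing the new market: 1040 - P = 3P - 723, so P = 440.75 and q = 599.25.
Expenditure moves from 563×966 = 543858 to 440.75×599.25 = 264119.4375; change = -279738.56.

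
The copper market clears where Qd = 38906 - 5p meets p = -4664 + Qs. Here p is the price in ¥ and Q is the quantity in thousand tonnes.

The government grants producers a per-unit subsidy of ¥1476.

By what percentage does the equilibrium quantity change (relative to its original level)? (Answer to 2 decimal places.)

Before the shock: 38906 - 5p = p + 4664 ⇒ 34242 = 6p ⇒ p = 5707, Q = 10371.
Since sellers receive the price plus the subsidy, the effective supply curve becomes Qs = p + 6140.
New equilibrium: 38906 - 5p = p + 6140 ⇒ 32766 = 6p ⇒ p = 5461, Q = 11601.
%ΔQ = (11601 − 10371) / 10371 × 100 = +11.86%.

+11.86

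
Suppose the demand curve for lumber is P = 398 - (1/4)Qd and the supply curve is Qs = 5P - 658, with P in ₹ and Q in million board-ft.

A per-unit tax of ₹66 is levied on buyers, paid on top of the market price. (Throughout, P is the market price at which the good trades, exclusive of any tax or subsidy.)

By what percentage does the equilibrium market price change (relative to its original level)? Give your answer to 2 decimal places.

-11.73

Initially, 1592 - 4P = 5P - 658, so 2250 = 9P and P = 250, Q = 592.
Since buyers pay the price plus the tax, the effective demand curve becomes Qd = 1328 - 4P.
Clearing the new market: 1328 - 4P = 5P - 658, so P = 662/3 ≈ 220.6667 and Q = 1336/3 ≈ 445.3333.
%ΔP = (220.6667 − 250) / 250 × 100 = -11.73%.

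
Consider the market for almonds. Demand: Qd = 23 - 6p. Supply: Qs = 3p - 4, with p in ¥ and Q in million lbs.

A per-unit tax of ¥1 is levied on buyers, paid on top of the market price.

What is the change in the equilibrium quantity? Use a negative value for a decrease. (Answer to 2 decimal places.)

-2.00

Solve the original market: 23 - 6p = 3p - 4, hence p = 3 and Q = 5.
Since buyers pay the price plus the tax, the effective demand curve becomes Qd = 17 - 6p.
New equilibrium: 17 - 6p = 3p - 4 ⇒ 21 = 9p ⇒ p = 7/3 ≈ 2.3333, Q = 3.
ΔQ = 3 − 5 = -2.00.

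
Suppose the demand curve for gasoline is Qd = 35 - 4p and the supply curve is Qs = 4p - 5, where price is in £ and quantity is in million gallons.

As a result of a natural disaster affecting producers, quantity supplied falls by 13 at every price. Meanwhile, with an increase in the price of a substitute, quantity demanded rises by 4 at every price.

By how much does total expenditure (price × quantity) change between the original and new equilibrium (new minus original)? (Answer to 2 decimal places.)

Solve the original market: 35 - 4p = 4p - 5, hence p = 5 and Q = 15.
The shock moves the curves to Qd = 39 - 4p and Qs = 4p - 18.
Setting them equal: 39 - 4p = 4p - 18 → 57 = 8p, so p = 7.125 and Q = 10.5.
Expenditure moves from 5×15 = 75 to 7.125×10.5 = 74.8125; change = -0.19.

-0.19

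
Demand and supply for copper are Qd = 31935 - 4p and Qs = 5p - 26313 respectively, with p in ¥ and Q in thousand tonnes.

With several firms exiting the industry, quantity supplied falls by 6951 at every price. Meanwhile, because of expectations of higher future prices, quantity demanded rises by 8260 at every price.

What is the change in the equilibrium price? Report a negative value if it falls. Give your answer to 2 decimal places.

+1690.11

Solve the original market: 31935 - 4p = 5p - 26313, hence p = 6472 and Q = 6047.
The new curves are Qd = 40195 - 4p (demand) and Qs = 5p - 33264 (supply).
Clearing the new market: 40195 - 4p = 5p - 33264, so p = 73459/9 ≈ 8162.1111 and Q = 67919/9 ≈ 7546.5556.
Δp = 8162.1111 − 6472 = +1690.11.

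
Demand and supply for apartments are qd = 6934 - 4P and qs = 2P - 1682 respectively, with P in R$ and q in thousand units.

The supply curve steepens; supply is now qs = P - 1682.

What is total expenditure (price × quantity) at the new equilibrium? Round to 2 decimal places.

70995.84

Original equilibrium: 6934 - 4P = 2P - 1682 gives 8616 = 6P, so P = 1436 and q = 1190.
The shock moves the curves to qd = 6934 - 4P and qs = P - 1682.
Setting them equal: 6934 - 4P = P - 1682 → 8616 = 5P, so P = 1723.2 and q = 41.2.
New expenditure = 1723.2 × 41.2 = 70995.84.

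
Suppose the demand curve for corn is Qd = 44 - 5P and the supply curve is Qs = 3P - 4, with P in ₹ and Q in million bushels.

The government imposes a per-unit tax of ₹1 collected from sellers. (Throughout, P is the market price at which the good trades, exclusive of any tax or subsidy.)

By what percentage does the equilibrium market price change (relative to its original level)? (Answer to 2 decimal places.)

Solve the original market: 44 - 5P = 3P - 4, hence P = 6 and Q = 14.
Since sellers keep the price net of the tax, the effective supply curve becomes Qs = 3P - 7.
Equate the new curves: 44 - 5P = 3P - 7, giving 51 = 8P, P = 6.375, Q = 12.125.
%ΔP = (6.375 − 6) / 6 × 100 = +6.25%.

+6.25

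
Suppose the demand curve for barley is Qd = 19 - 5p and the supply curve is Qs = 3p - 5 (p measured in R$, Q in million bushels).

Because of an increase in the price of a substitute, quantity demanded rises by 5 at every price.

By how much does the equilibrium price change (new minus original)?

Solve the original market: 19 - 5p = 3p - 5, hence p = 3 and Q = 4.
The shock moves the curves to Qd = 24 - 5p and Qs = 3p - 5.
New equilibrium: 24 - 5p = 3p - 5 ⇒ 29 = 8p ⇒ p = 3.625, Q = 5.875.
Δp = 3.625 − 3 = +0.625.

+0.625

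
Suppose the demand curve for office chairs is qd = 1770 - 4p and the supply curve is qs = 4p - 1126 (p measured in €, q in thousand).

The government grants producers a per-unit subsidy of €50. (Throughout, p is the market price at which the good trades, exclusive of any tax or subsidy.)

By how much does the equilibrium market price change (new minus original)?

-25

Before the shock: 1770 - 4p = 4p - 1126 ⇒ 2896 = 8p ⇒ p = 362, q = 322.
Since sellers receive the price plus the subsidy, the effective supply curve becomes qs = 4p - 926.
Equate the new curves: 1770 - 4p = 4p - 926, giving 2696 = 8p, p = 337, q = 422.
Δp = 337 − 362 = -25.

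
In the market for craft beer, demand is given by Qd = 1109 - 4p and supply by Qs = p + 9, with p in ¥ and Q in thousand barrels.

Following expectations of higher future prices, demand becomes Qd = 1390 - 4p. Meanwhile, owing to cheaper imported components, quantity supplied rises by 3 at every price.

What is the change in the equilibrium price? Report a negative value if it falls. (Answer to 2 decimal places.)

Before the shock: 1109 - 4p = p + 9 ⇒ 1100 = 5p ⇒ p = 220, Q = 229.
With the change applied: demand Qd = 1390 - 4p, supply Qs = p + 12.
Setting them equal: 1390 - 4p = p + 12 → 1378 = 5p, so p = 275.6 and Q = 287.6.
Δp = 275.6 − 220 = +55.60.

+55.60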